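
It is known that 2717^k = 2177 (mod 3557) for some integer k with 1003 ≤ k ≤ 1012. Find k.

1007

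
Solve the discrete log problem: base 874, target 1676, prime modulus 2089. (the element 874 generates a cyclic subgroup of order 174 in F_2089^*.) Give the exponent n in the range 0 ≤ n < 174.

Baby-step giant-step with m = ceil(sqrt(174)) = 14.
Baby table (874^j mod 2089 for j=0..13):
  0:1  1:874  2:1391  3:2025  4:467  5:803  6:2007  7:1447
  8:833  9:1070  10:1397  11:1002  12:457  13:419
Giant step factor: 874^(-14) ≡ 1652 (mod 2089).
Scan 1676·1652^i mod 2089 for i = 0, 1, …:
  i=0: 1676   i=1: 827   i=2: 2087   i=3: 874
Match at i=3, j=1: n = 3·14 + 1 = 43.

43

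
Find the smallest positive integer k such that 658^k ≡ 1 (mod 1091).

The order of 658 must divide p − 1 = 1090 = 2 · 5 · 109.
Divisors: 1, 2, 5, 10, 109, 218, 545, 1090.
Check each in increasing order: 658^1 ≡ 658;  658^2 ≡ 928;  658^5 ≡ 218;  658^10 ≡ 611;  658^109 ≡ 79;  658^218 ≡ 786;  658^545 ≡ 1090;  658^1090 ≡ 1.
Smallest exponent giving 1 is 1090.

1090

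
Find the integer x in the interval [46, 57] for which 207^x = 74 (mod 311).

51

Compute 207^46 mod 311 = 56, then multiply by 207 repeatedly:
  207^46=56  207^47=85  207^48=179  207^49=44  207^50=89
  207^51=74
Found 74 at exponent 51.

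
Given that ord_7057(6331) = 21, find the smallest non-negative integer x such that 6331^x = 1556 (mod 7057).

Successive powers of 6331 modulo 7057:
  6331^0=1  6331^1=6331  6331^2=4858  6331^3=1592  6331^4=1556
So 6331^4 ≡ 1556 (mod 7057), giving x = 4.

4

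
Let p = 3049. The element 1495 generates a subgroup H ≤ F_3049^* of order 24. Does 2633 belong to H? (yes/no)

⟨1495⟩ has order 24; its elements mod 3049 are {1, 108, 137, 155, 292, 367, 449, 475, 532, 533, 1046, 1495, 1554, 2003, 2516, 2517, 2574, 2600, 2682, 2757, 2894, 2912, 2941, 3048}.
2633 is not in this set.

no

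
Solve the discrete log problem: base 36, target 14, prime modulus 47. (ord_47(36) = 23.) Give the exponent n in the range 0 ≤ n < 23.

Successive powers of 36 modulo 47:
  36^0=1  36^1=36  36^2=27  36^3=32  36^4=24  36^5=18
  36^6=37  36^7=16  36^8=12  36^9=9  36^10=42  36^11=8
  36^12=6  36^13=28  36^14=21  36^15=4  36^16=3  36^17=14
So 36^17 ≡ 14 (mod 47), giving n = 17.

17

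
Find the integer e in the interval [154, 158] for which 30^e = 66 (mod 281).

Compute 30^154 mod 281 = 68, then multiply by 30 repeatedly:
  30^154=68  30^155=73  30^156=223  30^157=227  30^158=66
Found 66 at exponent 158.

158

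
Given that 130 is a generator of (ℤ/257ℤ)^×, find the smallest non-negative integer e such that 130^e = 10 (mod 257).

183

Baby-step giant-step with m = ceil(sqrt(256)) = 16.
Baby table (130^j mod 257 for j=0..15):
  0:1  1:130  2:195  3:164  4:246  5:112  6:168  7:252
  8:121  9:53  10:208  11:55  12:211  13:188  14:25  15:166
Giant step factor: 130^(-16) ≡ 32 (mod 257).
Scan 10·32^i mod 257 for i = 0, 1, …:
  i=0: 10   i=1: 63   i=2: 217   i=3: 5
  i=4: 160   i=5: 237   i=6: 131   i=7: 80
  i=8: 247   i=9: 194   i=10: 40   i=11: 252
Match at i=11, j=7: e = 11·16 + 7 = 183.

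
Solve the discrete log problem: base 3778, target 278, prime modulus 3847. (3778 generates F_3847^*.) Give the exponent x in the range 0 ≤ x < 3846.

630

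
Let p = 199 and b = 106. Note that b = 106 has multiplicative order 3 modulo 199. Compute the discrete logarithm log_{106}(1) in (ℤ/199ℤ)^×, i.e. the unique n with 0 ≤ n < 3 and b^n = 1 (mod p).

Successive powers of 106 modulo 199:
  106^0=1
So 106^0 ≡ 1 (mod 199), giving n = 0.

0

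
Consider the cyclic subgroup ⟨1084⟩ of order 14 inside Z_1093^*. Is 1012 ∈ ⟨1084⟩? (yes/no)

yes

1012 ∈ ⟨1084⟩ iff 1012^14 ≡ 1 (mod 1093), since |⟨1084⟩| = 14.
1012^14 mod 1093 = 1.
Since 1 = 1, 1012 lies in the subgroup.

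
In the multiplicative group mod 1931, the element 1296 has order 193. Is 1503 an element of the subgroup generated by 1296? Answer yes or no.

no

1503 ∈ ⟨1296⟩ iff 1503^193 ≡ 1 (mod 1931), since |⟨1296⟩| = 193.
1503^193 mod 1931 = 114.
Since 114 ≠ 1, 1503 does not lie in the subgroup.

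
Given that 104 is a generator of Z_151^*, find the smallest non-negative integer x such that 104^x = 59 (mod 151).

30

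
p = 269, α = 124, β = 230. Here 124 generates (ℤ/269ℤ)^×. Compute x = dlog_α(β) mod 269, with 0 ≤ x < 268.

213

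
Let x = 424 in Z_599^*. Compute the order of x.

299

The order of 424 must divide p − 1 = 598 = 2 · 13 · 23.
Divisors: 1, 2, 13, 23, 26, 46, 299, 598.
Check each in increasing order: 424^1 ≡ 424;  424^2 ≡ 76;  424^13 ≡ 405;  424^23 ≡ 536;  424^26 ≡ 498;  424^46 ≡ 375;  424^299 ≡ 1.
Smallest exponent giving 1 is 299.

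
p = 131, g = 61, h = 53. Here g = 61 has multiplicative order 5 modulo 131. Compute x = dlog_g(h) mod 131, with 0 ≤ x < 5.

2

Successive powers of 61 modulo 131:
  61^0=1  61^1=61  61^2=53
So 61^2 ≡ 53 (mod 131), giving x = 2.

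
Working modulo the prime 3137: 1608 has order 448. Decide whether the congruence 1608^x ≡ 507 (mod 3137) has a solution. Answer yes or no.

507 ∈ ⟨1608⟩ iff 507^448 ≡ 1 (mod 3137), since |⟨1608⟩| = 448.
507^448 mod 3137 = 1.
Since 1 = 1, 507 lies in the subgroup.

yes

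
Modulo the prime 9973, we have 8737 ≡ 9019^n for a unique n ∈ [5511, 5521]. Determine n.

Compute 9019^5511 mod 9973 = 4674, then multiply by 9019 repeatedly:
  9019^5511=4674  9019^5512=8908  9019^5513=8737
Found 8737 at exponent 5513.

5513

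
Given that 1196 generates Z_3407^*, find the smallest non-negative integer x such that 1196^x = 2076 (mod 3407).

Baby-step giant-step with m = ceil(sqrt(3406)) = 59.
Baby table (1196^j mod 3407 for j=0..58):
  0:1  1:1196  2:2883  3:184  4:2016  5:2387  6:3193  7:2988
  8:3112  9:1508  10:1265  11:232  12:1505  13:1084  14:1804  15:953
  16:1850  17:1457  18:1595  19:3107  20:2342  21:478  22:2719  23:1646
  24:2777  25:2874  26:3048  27:3325  28:731  29:2084  30:1947  31:1631
  32:1872  33:513  34:288  35:341  36:2403  37:1887  38:1418  39:2649
  40:3101  41:1980  42:215  43:1615  44:3178  45:2083  46:751  47:2155
  48:1688  49:1904  50:1308  51:555  52:2822  53:2182  54:3317  55:1384
  56:2869  57:475  58:2538
Giant step factor: 1196^(-59) ≡ 685 (mod 3407).
Scan 2076·685^i mod 3407 for i = 0, 1, …:
  i=0: 2076   i=1: 1341   i=2: 2102   i=3: 2116
  i=4: 1485   i=5: 1939   i=6: 2892   i=7: 1553
  i=8: 821   i=9: 230     …   i=44: 1155
  i=45: 751
Match at i=45, j=46: x = 45·59 + 46 = 2701.

2701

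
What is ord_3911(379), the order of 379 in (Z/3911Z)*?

The order of 379 must divide p − 1 = 3910 = 2 · 5 · 17 · 23.
Divisors: 1, 2, 5, 10, 17, 23, 34, 46, 85, 115, 170, 230, 391, 782, 1955, 3910.
Check each in increasing order: 379^1 ≡ 379;  379^2 ≡ 2845;  379^5 ≡ 3515;  379^10 ≡ 376;  379^17 ≡ 3023;  379^23 ≡ 3356;  379^34 ≡ 2433;  379^46 ≡ 2967;  379^85 ≡ 2920;  379^115 ≡ 669;  379^170 ≡ 420;  379^230 ≡ 1707;  379^391 ≡ 3910;  379^782 ≡ 1.
Smallest exponent giving 1 is 782.

782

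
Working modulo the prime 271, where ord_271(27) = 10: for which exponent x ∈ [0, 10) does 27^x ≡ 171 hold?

3

Successive powers of 27 modulo 271:
  27^0=1  27^1=27  27^2=187  27^3=171
So 27^3 ≡ 171 (mod 271), giving x = 3.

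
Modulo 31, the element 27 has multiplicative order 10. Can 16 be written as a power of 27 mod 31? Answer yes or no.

yes

⟨27⟩ has order 10; its elements mod 31 are {1, 2, 4, 8, 15, 16, 23, 27, 29, 30}.
16 is in this set.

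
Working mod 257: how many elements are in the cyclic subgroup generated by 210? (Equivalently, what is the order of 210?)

256

The order of 210 must divide p − 1 = 256 = 2^8.
Divisors: 1, 2, 4, 8, 16, 32, 64, 128, 256.
Check each in increasing order: 210^1 ≡ 210;  210^2 ≡ 153;  210^4 ≡ 22;  210^8 ≡ 227;  210^16 ≡ 129;  210^32 ≡ 193;  210^64 ≡ 241;  210^128 ≡ 256;  210^256 ≡ 1.
Smallest exponent giving 1 is 256.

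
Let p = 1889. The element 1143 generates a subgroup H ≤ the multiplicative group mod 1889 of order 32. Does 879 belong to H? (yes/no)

879 ∈ ⟨1143⟩ iff 879^32 ≡ 1 (mod 1889), since |⟨1143⟩| = 32.
879^32 mod 1889 = 1007.
Since 1007 ≠ 1, 879 does not lie in the subgroup.

no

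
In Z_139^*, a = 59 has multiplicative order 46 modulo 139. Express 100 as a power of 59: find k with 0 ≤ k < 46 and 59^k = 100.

28

Baby-step giant-step with m = ceil(sqrt(46)) = 7.
Baby table (59^j mod 139 for j=0..6):
  0:1  1:59  2:6  3:76  4:36  5:39  6:77
Giant step factor: 59^(-7) ≡ 60 (mod 139).
Scan 100·60^i mod 139 for i = 0, 1, …:
  i=0: 100   i=1: 23   i=2: 129   i=3: 95
  i=4: 1
Match at i=4, j=0: k = 4·7 + 0 = 28.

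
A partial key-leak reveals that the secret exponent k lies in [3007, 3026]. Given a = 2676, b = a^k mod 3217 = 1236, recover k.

3017

Compute 2676^3007 mod 3217 = 638, then multiply by 2676 repeatedly:
  2676^3007=638  2676^3008=2278  2676^3009=2930  2676^3010=851  2676^3011=2857
  2676^3012=1740  2676^3013=1241  2676^3014=972  2676^3015=1736  2676^3016=188
  2676^3017=1236
Found 1236 at exponent 3017.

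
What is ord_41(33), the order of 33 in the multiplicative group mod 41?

The order of 33 must divide p − 1 = 40 = 2^3 · 5.
Divisors: 1, 2, 4, 5, 8, 10, 20, 40.
Check each in increasing order: 33^1 ≡ 33;  33^2 ≡ 23;  33^4 ≡ 37;  33^5 ≡ 32;  33^8 ≡ 16;  33^10 ≡ 40;  33^20 ≡ 1.
Smallest exponent giving 1 is 20.

20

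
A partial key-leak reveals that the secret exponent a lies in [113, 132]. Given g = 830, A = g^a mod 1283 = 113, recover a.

125

Compute 830^113 mod 1283 = 1029, then multiply by 830 repeatedly:
  830^113=1029  830^114=875  830^115=72  830^116=742  830^117=20
  830^118=1204  830^119=1146  830^120=477  830^121=746  830^122=774
  830^123=920  830^124=215  830^125=113
Found 113 at exponent 125.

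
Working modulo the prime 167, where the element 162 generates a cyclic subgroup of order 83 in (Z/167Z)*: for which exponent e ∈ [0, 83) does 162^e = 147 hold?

Baby-step giant-step with m = ceil(sqrt(83)) = 10.
Baby table (162^j mod 167 for j=0..9):
  0:1  1:162  2:25  3:42  4:124  5:48  6:94  7:31
  8:12  9:107
Giant step factor: 162^(-10) ≡ 54 (mod 167).
Scan 147·54^i mod 167 for i = 0, 1, …:
  i=0: 147   i=1: 89   i=2: 130   i=3: 6
  i=4: 157   i=5: 128   i=6: 65   i=7: 3
  i=8: 162
Match at i=8, j=1: e = 8·10 + 1 = 81.

81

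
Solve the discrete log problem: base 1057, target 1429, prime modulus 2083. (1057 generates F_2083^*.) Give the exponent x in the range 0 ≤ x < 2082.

599

Baby-step giant-step with m = ceil(sqrt(2082)) = 46.
Baby table (1057^j mod 2083 for j=0..45):
  0:1  1:1057  2:761  3:339  4:47  5:1770  6:356  7:1352
  8:126  9:1953  10:68  11:1054  12:1756  13:139  14:1113  15:1629
  16:1295  17:284  18:236  19:1575  20:458  21:850  22:677  23:1120
  24:696  25:373  26:574  27:565  28:1467  29:867  30:1982  31:1559
  32:210  33:1172  34:1502  35:368  36:1538  37:926  38:1855  39:632
  40:1464  41:1862  42:1782  43:542  44:69  45:28
Giant step factor: 1057^(-46) ≡ 24 (mod 2083).
Scan 1429·24^i mod 2083 for i = 0, 1, …:
  i=0: 1429   i=1: 968   i=2: 319   i=3: 1407
  i=4: 440   i=5: 145   i=6: 1397   i=7: 200
  i=8: 634   i=9: 635   i=10: 659   i=11: 1235
  i=12: 478   i=13: 1057
Match at i=13, j=1: x = 13·46 + 1 = 599.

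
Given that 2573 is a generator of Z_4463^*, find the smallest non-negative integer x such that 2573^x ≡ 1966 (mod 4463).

Baby-step giant-step with m = ceil(sqrt(4462)) = 67.
Baby table (2573^j mod 4463 for j=0..66):
  0:1  1:2573  2:1700  3:360  4:2439  5:569  6:173  7:3292
  8:4005  9:4261  10:2425  11:251  12:3151  13:2715  14:1100  15:758
  16:3  17:3256  18:637  19:1080  20:2854  21:1707  22:519  23:950
  24:3089  25:3857  26:2812  27:753  28:527  29:3682  30:3300  31:2274
  32:9  33:842  34:1911  35:3240  36:4099  37:658  38:1557  39:2850
  40:341  41:2645  42:3973  43:2259  44:1581  45:2120  46:974  47:2359
  48:27  49:2526  50:1270  51:794  52:3371  53:1974  54:208  55:4087
  56:1023  57:3472  58:2993  59:2314  60:280  61:1897  62:2922  63:2614
  64:81  65:3115  66:3810
Giant step factor: 2573^(-67) ≡ 3262 (mod 4463).
Scan 1966·3262^i mod 4463 for i = 0, 1, …:
  i=0: 1966   i=1: 4224   i=2: 1407   i=3: 1670
  i=4: 2680   i=5: 3606   i=6: 2767   i=7: 1768
  i=8: 1020   i=9: 2305     …   i=26: 3689
  i=27: 1270
Match at i=27, j=50: x = 27·67 + 50 = 1859.

1859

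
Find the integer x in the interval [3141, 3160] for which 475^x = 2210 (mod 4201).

Compute 475^3141 mod 4201 = 3556, then multiply by 475 repeatedly:
  475^3141=3556  475^3142=298  475^3143=2917  475^3144=3446  475^3145=2661
  475^3146=3675  475^3147=2210
Found 2210 at exponent 3147.

3147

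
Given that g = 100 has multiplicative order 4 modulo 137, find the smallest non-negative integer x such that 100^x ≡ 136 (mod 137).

2

Successive powers of 100 modulo 137:
  100^0=1  100^1=100  100^2=136
So 100^2 ≡ 136 (mod 137), giving x = 2.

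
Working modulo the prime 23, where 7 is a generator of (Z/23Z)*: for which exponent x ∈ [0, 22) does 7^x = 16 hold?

12

Successive powers of 7 modulo 23:
  7^0=1  7^1=7  7^2=3  7^3=21  7^4=9  7^5=17
  7^6=4  7^7=5  7^8=12  7^9=15  7^10=13  7^11=22
  7^12=16
So 7^12 ≡ 16 (mod 23), giving x = 12.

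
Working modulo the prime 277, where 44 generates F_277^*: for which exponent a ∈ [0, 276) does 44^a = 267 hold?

166

Baby-step giant-step with m = ceil(sqrt(276)) = 17.
Baby table (44^j mod 277 for j=0..16):
  0:1  1:44  2:274  3:145  4:9  5:119  6:250  7:197
  8:81  9:240  10:34  11:111  12:175  13:221  14:29  15:168
  16:190
Giant step factor: 44^(-17) ≡ 205 (mod 277).
Scan 267·205^i mod 277 for i = 0, 1, …:
  i=0: 267   i=1: 166   i=2: 236   i=3: 182
  i=4: 192   i=5: 26   i=6: 67   i=7: 162
  i=8: 247   i=9: 221
Match at i=9, j=13: a = 9·17 + 13 = 166.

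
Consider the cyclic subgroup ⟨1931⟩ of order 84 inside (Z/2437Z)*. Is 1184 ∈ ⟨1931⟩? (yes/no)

1184 ∈ ⟨1931⟩ iff 1184^84 ≡ 1 (mod 2437), since |⟨1931⟩| = 84.
1184^84 mod 2437 = 1.
Since 1 = 1, 1184 lies in the subgroup.

yes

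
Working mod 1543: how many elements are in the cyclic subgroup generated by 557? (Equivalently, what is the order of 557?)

1542

The order of 557 must divide p − 1 = 1542 = 2 · 3 · 257.
Divisors: 1, 2, 3, 6, 257, 514, 771, 1542.
Check each in increasing order: 557^1 ≡ 557;  557^2 ≡ 106;  557^3 ≡ 408;  557^6 ≡ 1363;  557^257 ≡ 862;  557^514 ≡ 861;  557^771 ≡ 1542;  557^1542 ≡ 1.
Smallest exponent giving 1 is 1542.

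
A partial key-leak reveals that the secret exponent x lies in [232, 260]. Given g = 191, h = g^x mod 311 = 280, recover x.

Compute 191^232 mod 311 = 48, then multiply by 191 repeatedly:
  191^232=48  191^233=149  191^234=158  191^235=11  191^236=235
  191^237=101  191^238=9  191^239=164  191^240=224  191^241=177
  191^242=219  191^243=155  191^244=60  191^245=264  191^246=42
  191^247=247  191^248=216  191^249=204  191^250=89  191^251=205
  191^252=280
Found 280 at exponent 252.

252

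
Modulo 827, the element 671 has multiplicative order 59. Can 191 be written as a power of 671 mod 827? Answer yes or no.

yes

191 ∈ ⟨671⟩ iff 191^59 ≡ 1 (mod 827), since |⟨671⟩| = 59.
191^59 mod 827 = 1.
Since 1 = 1, 191 lies in the subgroup.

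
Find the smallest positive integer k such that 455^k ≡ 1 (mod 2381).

2380

The order of 455 must divide p − 1 = 2380 = 2^2 · 5 · 7 · 17.
Divisors: 1, 2, 4, 5, 7, 10, 14, 17, 20, 28, 34, 35, 68, 70, 85, 119, 140, 170, 238, 340, 476, 595, 1190, 2380.
Check each in increasing order: 455^1 ≡ 455;  455^2 ≡ 2259;  455^4 ≡ 598;  455^5 ≡ 656;  455^7 ≡ 922;  455^10 ≡ 1756;  455^14 ≡ 67;  455^17 ≡ 2333;  455^20 ≡ 141;  455^28 ≡ 2108;  455^34 ≡ 2304;  455^35 ≡ 680;  455^68 ≡ 1167;  455^70 ≡ 486;  455^85 ≡ 1128;  455^119 ≡ 1241;  455^140 ≡ 477;  455^170 ≡ 930;  455^238 ≡ 1955;  455^340 ≡ 597;  455^476 ≡ 520;  455^595 ≡ 69;  455^1190 ≡ 2380;  455^2380 ≡ 1.
Smallest exponent giving 1 is 2380.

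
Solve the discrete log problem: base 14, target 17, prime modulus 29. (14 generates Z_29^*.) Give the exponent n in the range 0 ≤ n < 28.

Successive powers of 14 modulo 29:
  14^0=1  14^1=14  14^2=22  14^3=18  14^4=20  14^5=19
  14^6=5  14^7=12  14^8=23  14^9=3  14^10=13  14^11=8
  14^12=25  14^13=2  14^14=28  14^15=15  14^16=7  14^17=11
  14^18=9  14^19=10  14^20=24  14^21=17
So 14^21 ≡ 17 (mod 29), giving n = 21.

21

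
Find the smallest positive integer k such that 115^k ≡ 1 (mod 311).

310

The order of 115 must divide p − 1 = 310 = 2 · 5 · 31.
Divisors: 1, 2, 5, 10, 31, 62, 155, 310.
Check each in increasing order: 115^1 ≡ 115;  115^2 ≡ 163;  115^5 ≡ 171;  115^10 ≡ 7;  115^31 ≡ 259;  115^62 ≡ 216;  115^155 ≡ 310;  115^310 ≡ 1.
Smallest exponent giving 1 is 310.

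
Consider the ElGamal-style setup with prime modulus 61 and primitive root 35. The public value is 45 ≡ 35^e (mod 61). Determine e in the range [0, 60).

14

Successive powers of 35 modulo 61:
  35^0=1  35^1=35  35^2=5  35^3=53  35^4=25  35^5=21
  35^6=3  35^7=44  35^8=15  35^9=37  35^10=14  35^11=2
  35^12=9  35^13=10  35^14=45
So 35^14 ≡ 45 (mod 61), giving e = 14.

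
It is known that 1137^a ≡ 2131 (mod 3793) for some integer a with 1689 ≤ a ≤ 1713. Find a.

Compute 1137^1689 mod 3793 = 440, then multiply by 1137 repeatedly:
  1137^1689=440  1137^1690=3397  1137^1691=1115  1137^1692=893  1137^1693=2610
  1137^1694=1444  1137^1695=3252  1137^1696=3142  1137^1697=3241  1137^1698=2014
  1137^1699=2739  1137^1700=190  1137^1701=3622  1137^1702=2809  1137^1703=127
  1137^1704=265  1137^1705=1658  1137^1706=25  1137^1707=1874  1137^1708=2865
  1137^1709=3111  1137^1710=2131
Found 2131 at exponent 1710.

1710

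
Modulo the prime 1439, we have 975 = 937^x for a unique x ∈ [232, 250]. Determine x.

Compute 937^232 mod 1439 = 1329, then multiply by 937 repeatedly:
  937^232=1329  937^233=538  937^234=456  937^235=1328  937^236=1040
  937^237=277  937^238=529  937^239=657  937^240=1156  937^241=1044
  937^242=1147  937^243=1245  937^244=975
Found 975 at exponent 244.

244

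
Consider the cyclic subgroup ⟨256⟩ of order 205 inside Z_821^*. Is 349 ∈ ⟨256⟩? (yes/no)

yes

349 ∈ ⟨256⟩ iff 349^205 ≡ 1 (mod 821), since |⟨256⟩| = 205.
349^205 mod 821 = 1.
Since 1 = 1, 349 lies in the subgroup.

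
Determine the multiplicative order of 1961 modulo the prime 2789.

The order of 1961 must divide p − 1 = 2788 = 2^2 · 17 · 41.
Divisors: 1, 2, 4, 17, 34, 41, 68, 82, 164, 697, 1394, 2788.
Check each in increasing order: 1961^1 ≡ 1961;  1961^2 ≡ 2279;  1961^4 ≡ 723;  1961^17 ≡ 2600;  1961^34 ≡ 2253;  1961^41 ≡ 1401;  1961^68 ≡ 29;  1961^82 ≡ 2134;  1961^164 ≡ 2308;  1961^697 ≡ 1.
Smallest exponent giving 1 is 697.

697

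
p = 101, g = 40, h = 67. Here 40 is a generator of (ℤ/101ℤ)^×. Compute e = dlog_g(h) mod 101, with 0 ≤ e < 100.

3

Baby-step giant-step with m = ceil(sqrt(100)) = 10.
Baby table (40^j mod 101 for j=0..9):
  0:1  1:40  2:85  3:67  4:54  5:39  6:45  7:83
  8:88  9:86
Giant step factor: 40^(-10) ≡ 17 (mod 101).
Scan 67·17^i mod 101 for i = 0, 1, …:
  i=0: 67
Match at i=0, j=3: e = 0·10 + 3 = 3.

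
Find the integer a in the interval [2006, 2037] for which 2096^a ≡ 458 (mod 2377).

Compute 2096^2006 mod 2377 = 991, then multiply by 2096 repeatedly:
  2096^2006=991  2096^2007=2015  2096^2008=1888  2096^2009=1920  2096^2010=59
  2096^2011=60  2096^2012=2156  2096^2013=299  2096^2014=1553  2096^2015=975
  2096^2016=1757  2096^2017=699  2096^2018=872  2096^2019=2176  2096^2020=1810
  2096^2021=68  2096^2022=2285  2096^2023=2082  2096^2024=2077  2096^2025=1105
  2096^2026=882  2096^2027=1743  2096^2028=2256  2096^2029=723  2096^2030=1259
  2096^2031=394  2096^2032=1005  2096^2033=458
Found 458 at exponent 2033.

2033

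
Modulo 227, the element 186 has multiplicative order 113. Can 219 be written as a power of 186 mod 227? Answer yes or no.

yes

219 ∈ ⟨186⟩ iff 219^113 ≡ 1 (mod 227), since |⟨186⟩| = 113.
219^113 mod 227 = 1.
Since 1 = 1, 219 lies in the subgroup.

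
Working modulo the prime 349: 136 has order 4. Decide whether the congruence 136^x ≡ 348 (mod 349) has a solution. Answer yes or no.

yes

⟨136⟩ has order 4; its elements mod 349 are {1, 136, 213, 348}.
348 is in this set.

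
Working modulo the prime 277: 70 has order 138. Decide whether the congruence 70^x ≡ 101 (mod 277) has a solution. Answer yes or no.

no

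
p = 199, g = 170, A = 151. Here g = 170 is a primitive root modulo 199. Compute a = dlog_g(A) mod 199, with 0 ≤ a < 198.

98

Baby-step giant-step with m = ceil(sqrt(198)) = 15.
Baby table (170^j mod 199 for j=0..14):
  0:1  1:170  2:45  3:88  4:35  5:179  6:182  7:95
  8:31  9:96  10:2  11:141  12:90  13:176  14:70
Giant step factor: 170^(-15) ≡ 194 (mod 199).
Scan 151·194^i mod 199 for i = 0, 1, …:
  i=0: 151   i=1: 41   i=2: 193   i=3: 30
  i=4: 49   i=5: 153   i=6: 31
Match at i=6, j=8: a = 6·15 + 8 = 98.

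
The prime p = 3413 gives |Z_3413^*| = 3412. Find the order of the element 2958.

853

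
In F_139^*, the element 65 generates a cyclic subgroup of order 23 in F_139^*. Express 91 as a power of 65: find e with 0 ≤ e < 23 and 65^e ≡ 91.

Successive powers of 65 modulo 139:
  65^0=1  65^1=65  65^2=55  65^3=100  65^4=106  65^5=79
  65^6=131  65^7=36  65^8=116  65^9=34  65^10=125  65^11=63
  65^12=64  65^13=129  65^14=45  65^15=6  65^16=112  65^17=52
  65^18=44  65^19=80  65^20=57  65^21=91
So 65^21 ≡ 91 (mod 139), giving e = 21.

21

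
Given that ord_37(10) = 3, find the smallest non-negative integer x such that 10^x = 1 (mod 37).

Successive powers of 10 modulo 37:
  10^0=1
So 10^0 ≡ 1 (mod 37), giving x = 0.

0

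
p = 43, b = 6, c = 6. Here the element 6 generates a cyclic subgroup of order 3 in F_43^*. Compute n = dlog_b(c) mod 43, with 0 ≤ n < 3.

Successive powers of 6 modulo 43:
  6^0=1  6^1=6
So 6^1 ≡ 6 (mod 43), giving n = 1.

1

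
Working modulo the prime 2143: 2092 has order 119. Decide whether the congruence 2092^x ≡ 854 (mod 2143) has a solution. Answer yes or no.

no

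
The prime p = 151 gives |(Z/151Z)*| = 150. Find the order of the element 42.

75

The order of 42 must divide p − 1 = 150 = 2 · 3 · 5^2.
Divisors: 1, 2, 3, 5, 6, 10, 15, 25, 30, 50, 75, 150.
Check each in increasing order: 42^1 ≡ 42;  42^2 ≡ 103;  42^3 ≡ 98;  42^5 ≡ 128;  42^6 ≡ 91;  42^10 ≡ 76;  42^15 ≡ 64;  42^25 ≡ 32;  42^30 ≡ 19;  42^50 ≡ 118;  42^75 ≡ 1.
Smallest exponent giving 1 is 75.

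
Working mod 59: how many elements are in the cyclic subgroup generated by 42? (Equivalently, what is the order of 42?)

58

The order of 42 must divide p − 1 = 58 = 2 · 29.
Divisors: 1, 2, 29, 58.
Check each in increasing order: 42^1 ≡ 42;  42^2 ≡ 53;  42^29 ≡ 58;  42^58 ≡ 1.
Smallest exponent giving 1 is 58.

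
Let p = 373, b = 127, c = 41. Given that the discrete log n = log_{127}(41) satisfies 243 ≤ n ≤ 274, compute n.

264

Compute 127^243 mod 373 = 233, then multiply by 127 repeatedly:
  127^243=233  127^244=124  127^245=82  127^246=343  127^247=293
  127^248=284  127^249=260  127^250=196  127^251=274  127^252=109
  127^253=42  127^254=112  127^255=50  127^256=9  127^257=24
  127^258=64  127^259=295  127^260=165  127^261=67  127^262=303
  127^263=62  127^264=41
Found 41 at exponent 264.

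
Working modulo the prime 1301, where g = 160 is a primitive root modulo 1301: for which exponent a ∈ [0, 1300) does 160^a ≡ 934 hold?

732

Baby-step giant-step with m = ceil(sqrt(1300)) = 37.
Baby table (160^j mod 1301 for j=0..36):
  0:1  1:160  2:881  3:452  4:765  5:106  6:47  7:1015
  8:1076  9:428  10:828  11:1079  12:908  13:869  14:1134  15:601
  16:1187  17:1275  18:1044  19:512  20:1258  21:926  22:1147  23:79
  24:931  25:646  26:581  27:589  28:568  29:1111  30:824  31:439
  32:1287  33:362  34:676  35:177  36:999
Giant step factor: 160^(-37) ≡ 846 (mod 1301).
Scan 934·846^i mod 1301 for i = 0, 1, …:
  i=0: 934   i=1: 457   i=2: 225   i=3: 404
  i=4: 922   i=5: 713   i=6: 835   i=7: 1268
  i=8: 704   i=9: 1027     …   i=18: 944
  i=19: 1111
Match at i=19, j=29: a = 19·37 + 29 = 732.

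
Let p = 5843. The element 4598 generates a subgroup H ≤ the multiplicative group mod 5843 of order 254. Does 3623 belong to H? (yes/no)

no

3623 ∈ ⟨4598⟩ iff 3623^254 ≡ 1 (mod 5843), since |⟨4598⟩| = 254.
3623^254 mod 5843 = 3524.
Since 3524 ≠ 1, 3623 does not lie in the subgroup.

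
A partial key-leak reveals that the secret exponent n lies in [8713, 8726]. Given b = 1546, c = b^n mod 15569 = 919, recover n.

8726

Compute 1546^8713 mod 15569 = 13859, then multiply by 1546 repeatedly:
  1546^8713=13859  1546^8714=3070  1546^8715=13244  1546^8716=1989  1546^8717=7901
  1546^8718=8850  1546^8719=12518  1546^8720=561  1546^8721=11011  1546^8722=6089
  1546^8723=9918  1546^8724=13332  1546^8725=13485  1546^8726=919
Found 919 at exponent 8726.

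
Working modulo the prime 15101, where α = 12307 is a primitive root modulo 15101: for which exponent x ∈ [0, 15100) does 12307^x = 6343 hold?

12744

Baby-step giant-step with m = ceil(sqrt(15100)) = 123.
Baby table (12307^j mod 15101 for j=0..122):
  0:1  1:12307  2:14320  3:7570  4:5921  5:7422  6:11706  7:2202
  8:8820  9:1752  10:12737  11:5879  12:3962  13:14306  14:1383  15:1754
  16:7149  17:4317  18:4001  19:11047  20:1126  21:10065  22:11553  23:6856
  24:7505  25:6319  26:12884  27:2888  28:9963  29:9622  30:11013  31:5516
  32:6417  33:10890  34:1855  35:11874  36:941  37:13521  38:5028  39:10799
  40:14493  41:7440  42:6717  43:3245  44:9171  45:2623  46:10424  47:5173
  48:13396  49:6955  50:2717  51:4505  52:7264  53:128  54:4792  55:5739
  56:2496  57:2838  58:13754  59:3369  60:10038  61:11486  62:12842  63:14529
  64:12563  65:8803  66:3947  67:10913  68:13098  69:9012  70:8940  71:13795
  72:9623  73:8219  74:4735  75:13987  76:1710  77:9277  78:8479  79:3143
  80:7240  81:6780  82:8435  83:5271  84:11402  85:5922  86:4628  87:10925
  88:9772  89:14741  90:9174  91:9342  92:8081  93:12782  94:957  95:14120
  96:7633  97:11111  98:3522  99:5384  100:12801  101:8275  102:14382  103:453
  104:2802  105:8631  106:1283  107:9336  108:9744  109:2367  110:840  111:8796
  112:8404  113:1279  114:5411  115:12868  116:2289  117:7358  118:9310  119:6883
  120:7572  121:333  122:5860
Giant step factor: 12307^(-123) ≡ 7546 (mod 15101).
Scan 6343·7546^i mod 15101 for i = 0, 1, …:
  i=0: 6343   i=1: 9209   i=2: 11413   i=3: 1495
  i=4: 823   i=5: 3847   i=6: 5340   i=7: 6172
  i=8: 2428   i=9: 4175     …   i=102: 8637
  i=103: 13987
Match at i=103, j=75: x = 103·123 + 75 = 12744.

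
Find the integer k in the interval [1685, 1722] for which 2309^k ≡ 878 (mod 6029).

Compute 2309^1685 mod 6029 = 4518, then multiply by 2309 repeatedly:
  2309^1685=4518  2309^1686=1892  2309^1687=3632  2309^1688=5978  2309^1689=2821
  2309^1690=2369  2309^1691=1718  2309^1692=5809  2309^1693=4485  2309^1694=4072
  2309^1695=3037  2309^1696=706  2309^1697=2324  2309^1698=306  2309^1699=1161
  2309^1700=3873  2309^1701=1750  2309^1702=1320  2309^1703=3235  2309^1704=5713
  2309^1705=5894  2309^1706=1793  2309^1707=4143  2309^1708=4193  2309^1709=5092
  2309^1710=878
Found 878 at exponent 1710.

1710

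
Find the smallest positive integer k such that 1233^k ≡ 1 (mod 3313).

The order of 1233 must divide p − 1 = 3312 = 2^4 · 3^2 · 23.
Divisors: 1, 2, 3, 4, 6, 8, 9, 12, 16, 18, 23, 24, 36, 46, 48, 69, 72, 92, 138, 144, 184, 207, 276, 368, 414, 552, 828, 1104, 1656, 3312.
Check each in increasing order: 1233^1 ≡ 1233;  1233^2 ≡ 2935;  1233^3 ≡ 1059;  1233^4 ≡ 425;  1233^6 ≡ 1687;  1233^8 ≡ 1723;  1233^9 ≡ 826;  1233^12 ≡ 102;  1233^16 ≡ 281;  1233^18 ≡ 3111;  1233^23 ≡ 613;  1233^24 ≡ 465;  1233^36 ≡ 1048;  1233^46 ≡ 1400;  1233^48 ≡ 880;  1233^69 ≡ 133;  1233^72 ≡ 1701;  1233^92 ≡ 2017;  1233^138 ≡ 1124;  1233^144 ≡ 1152;  1233^184 ≡ 3238;  1233^207 ≡ 407;  1233^276 ≡ 1123;  1233^368 ≡ 2312;  1233^414 ≡ 3312;  1233^552 ≡ 2189;  1233^828 ≡ 1.
Smallest exponent giving 1 is 828.

828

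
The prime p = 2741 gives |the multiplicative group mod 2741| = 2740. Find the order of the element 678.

2740

The order of 678 must divide p − 1 = 2740 = 2^2 · 5 · 137.
Divisors: 1, 2, 4, 5, 10, 20, 137, 274, 548, 685, 1370, 2740.
Check each in increasing order: 678^1 ≡ 678;  678^2 ≡ 1937;  678^4 ≡ 2281;  678^5 ≡ 594;  678^10 ≡ 1988;  678^20 ≡ 2363;  678^137 ≡ 2216;  678^274 ≡ 1525;  678^548 ≡ 1257;  678^685 ≡ 656;  678^1370 ≡ 2740;  678^2740 ≡ 1.
Smallest exponent giving 1 is 2740.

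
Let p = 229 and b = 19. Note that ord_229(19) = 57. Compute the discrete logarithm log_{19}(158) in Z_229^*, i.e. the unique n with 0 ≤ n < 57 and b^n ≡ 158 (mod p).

16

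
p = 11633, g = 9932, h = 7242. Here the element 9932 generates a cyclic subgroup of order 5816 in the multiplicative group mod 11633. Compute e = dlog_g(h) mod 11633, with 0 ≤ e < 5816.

2783

Baby-step giant-step with m = ceil(sqrt(5816)) = 77.
Baby table (9932^j mod 11633 for j=0..76):
  0:1  1:9932  2:8417  3:2906  4:919  5:7236  6:10911  7:6657
  8:6985  9:7441  10:11196  11:10458  12:9432  13:9708  14:5552  15:2044
  16:1423  17:10774  18:7034  19:5523  20:4841  21:1623  22:7931  23:3649
  24:5073  25:2513  26:6331  27:3127  28:8887  29:6113  30:1689  31:362
  32:787  33:10741  34:5002  35:6954  36:2007  37:6195  38:1803  39:4209
  40:6419  41:4668  42:5071  43:5915  44:1130  45:8948  46:7049  47:3274
  48:3133  49:10314  50:10083  51:7492  52:5876  53:9304  54:6409  55:10045
  56:2332  57:121  58:3573  59:6386  60:2636  61:6502  62:3081  63:5702
  64:2820  65:7609  66:4620  67:5288  68:9054  69:1238  70:11368  71:8711
  72:3031  73:9321  74:758  75:1905  76:5202
Giant step factor: 9932^(-77) ≡ 6797 (mod 11633).
Scan 7242·6797^i mod 11633 for i = 0, 1, …:
  i=0: 7242   i=1: 4651   i=2: 5986   i=3: 6241
  i=4: 6159   i=5: 7189   i=6: 5033   i=7: 8281
  i=8: 5503   i=9: 3796     …   i=35: 8903
  i=36: 10458
Match at i=36, j=11: e = 36·77 + 11 = 2783.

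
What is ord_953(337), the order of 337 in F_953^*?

952

The order of 337 must divide p − 1 = 952 = 2^3 · 7 · 17.
Divisors: 1, 2, 4, 7, 8, 14, 17, 28, 34, 56, 68, 119, 136, 238, 476, 952.
Check each in increasing order: 337^1 ≡ 337;  337^2 ≡ 162;  337^4 ≡ 513;  337^7 ≡ 911;  337^8 ≡ 141;  337^14 ≡ 811;  337^17 ≡ 307;  337^28 ≡ 151;  337^34 ≡ 855;  337^56 ≡ 882;  337^68 ≡ 74;  337^119 ≡ 797;  337^136 ≡ 711;  337^238 ≡ 511;  337^476 ≡ 952;  337^952 ≡ 1.
Smallest exponent giving 1 is 952.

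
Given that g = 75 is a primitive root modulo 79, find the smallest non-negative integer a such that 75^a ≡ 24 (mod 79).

Baby-step giant-step with m = ceil(sqrt(78)) = 9.
Baby table (75^j mod 79 for j=0..8):
  0:1  1:75  2:16  3:15  4:19  5:3  6:67  7:48
  8:45
Giant step factor: 75^(-9) ≡ 61 (mod 79).
Scan 24·61^i mod 79 for i = 0, 1, …:
  i=0: 24   i=1: 42   i=2: 34   i=3: 20
  i=4: 35   i=5: 2   i=6: 43   i=7: 16
Match at i=7, j=2: a = 7·9 + 2 = 65.

65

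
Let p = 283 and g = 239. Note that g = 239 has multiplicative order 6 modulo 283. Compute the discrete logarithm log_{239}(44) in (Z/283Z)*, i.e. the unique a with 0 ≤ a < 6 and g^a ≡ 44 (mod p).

4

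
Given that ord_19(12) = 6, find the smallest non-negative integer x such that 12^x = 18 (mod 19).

3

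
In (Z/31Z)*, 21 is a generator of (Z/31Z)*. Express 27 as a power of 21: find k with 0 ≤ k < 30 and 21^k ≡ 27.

Successive powers of 21 modulo 31:
  21^0=1  21^1=21  21^2=7  21^3=23  21^4=18  21^5=6
  21^6=2  21^7=11  21^8=14  21^9=15  21^10=5  21^11=12
  21^12=4  21^13=22  21^14=28  21^15=30  21^16=10  21^17=24
  21^18=8  21^19=13  21^20=25  21^21=29  21^22=20  21^23=17
  21^24=16  21^25=26  21^26=19  21^27=27
So 21^27 ≡ 27 (mod 31), giving k = 27.

27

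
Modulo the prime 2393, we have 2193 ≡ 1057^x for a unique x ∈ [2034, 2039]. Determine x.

2034

Compute 1057^2034 mod 2393 = 2193, then multiply by 1057 repeatedly:
  1057^2034=2193
Found 2193 at exponent 2034.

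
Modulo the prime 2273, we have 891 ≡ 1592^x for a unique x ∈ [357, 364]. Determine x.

357

Compute 1592^357 mod 2273 = 891, then multiply by 1592 repeatedly:
  1592^357=891
Found 891 at exponent 357.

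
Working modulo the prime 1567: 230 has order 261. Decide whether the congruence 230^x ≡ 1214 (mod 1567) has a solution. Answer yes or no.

no

1214 ∈ ⟨230⟩ iff 1214^261 ≡ 1 (mod 1567), since |⟨230⟩| = 261.
1214^261 mod 1567 = 1566.
Since 1566 ≠ 1, 1214 does not lie in the subgroup.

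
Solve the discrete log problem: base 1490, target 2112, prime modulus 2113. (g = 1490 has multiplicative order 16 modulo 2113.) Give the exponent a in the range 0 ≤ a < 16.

Successive powers of 1490 modulo 2113:
  1490^0=1  1490^1=1490  1490^2=1450  1490^3=1014  1490^4=65  1490^5=1765
  1490^6=1278  1490^7=407  1490^8=2112
So 1490^8 ≡ 2112 (mod 2113), giving a = 8.

8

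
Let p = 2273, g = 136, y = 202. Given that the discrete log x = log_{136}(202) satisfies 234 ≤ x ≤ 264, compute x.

241

Compute 136^234 mod 2273 = 2116, then multiply by 136 repeatedly:
  136^234=2116  136^235=1378  136^236=1022  136^237=339  136^238=644
  136^239=1210  136^240=904  136^241=202
Found 202 at exponent 241.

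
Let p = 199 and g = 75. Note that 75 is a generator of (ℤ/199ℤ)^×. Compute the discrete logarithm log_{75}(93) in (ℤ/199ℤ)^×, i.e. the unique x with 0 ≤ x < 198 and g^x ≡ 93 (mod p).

165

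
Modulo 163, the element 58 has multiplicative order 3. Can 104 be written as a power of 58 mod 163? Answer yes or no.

104 ∈ ⟨58⟩ iff 104^3 ≡ 1 (mod 163), since |⟨58⟩| = 3.
104^3 mod 163 = 1.
Since 1 = 1, 104 lies in the subgroup.

yes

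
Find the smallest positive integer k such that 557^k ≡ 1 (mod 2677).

892

The order of 557 must divide p − 1 = 2676 = 2^2 · 3 · 223.
Divisors: 1, 2, 3, 4, 6, 12, 223, 446, 669, 892, 1338, 2676.
Check each in increasing order: 557^1 ≡ 557;  557^2 ≡ 2394;  557^3 ≡ 312;  557^4 ≡ 2456;  557^6 ≡ 972;  557^12 ≡ 2480;  557^223 ≡ 2127;  557^446 ≡ 2676;  557^669 ≡ 550;  557^892 ≡ 1.
Smallest exponent giving 1 is 892.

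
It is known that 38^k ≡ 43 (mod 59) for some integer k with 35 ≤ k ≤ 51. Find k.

Compute 38^35 mod 59 = 55, then multiply by 38 repeatedly:
  38^35=55  38^36=25  38^37=6  38^38=51  38^39=50
  38^40=12  38^41=43
Found 43 at exponent 41.

41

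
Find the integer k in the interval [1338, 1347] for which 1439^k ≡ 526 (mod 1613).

Compute 1439^1338 mod 1613 = 1118, then multiply by 1439 repeatedly:
  1439^1338=1118  1439^1339=641  1439^1340=1376  1439^1341=913  1439^1342=825
  1439^1343=7  1439^1344=395  1439^1345=629  1439^1346=238  1439^1347=526
Found 526 at exponent 1347.

1347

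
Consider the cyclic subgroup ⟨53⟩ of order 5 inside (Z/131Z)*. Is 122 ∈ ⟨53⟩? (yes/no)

⟨53⟩ has order 5; its elements mod 131 are {1, 53, 58, 61, 89}.
122 is not in this set.

no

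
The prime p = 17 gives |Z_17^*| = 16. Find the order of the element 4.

The order of 4 must divide p − 1 = 16 = 2^4.
Divisors: 1, 2, 4, 8, 16.
Check each in increasing order: 4^1 ≡ 4;  4^2 ≡ 16;  4^4 ≡ 1.
Smallest exponent giving 1 is 4.

4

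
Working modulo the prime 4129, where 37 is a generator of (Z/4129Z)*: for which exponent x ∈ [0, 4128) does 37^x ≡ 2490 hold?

Baby-step giant-step with m = ceil(sqrt(4128)) = 65.
Baby table (37^j mod 4129 for j=0..64):
  0:1  1:37  2:1369  3:1105  4:3724  5:1531  6:2970  7:2536
  8:2994  9:3424  10:2818  11:1041  12:1356  13:624  14:2443  15:3682
  16:4106  17:3278  18:1545  19:3488  20:1057  21:1948  22:1883  23:3607
  24:1331  25:3828  26:1250  27:831  28:1844  29:2164  30:1617  31:2023
  32:529  33:3057  34:1626  35:2356  36:463  37:615  38:2110  39:3748
  40:2419  41:2794  42:153  43:1532  44:3007  45:3905  46:4099  47:3019
  48:220  49:4011  50:3892  51:3618  52:1738  53:2371  54:1018  55:505
  56:2169  57:1802  58:610  59:1925  60:1032  61:1023  62:690  63:756
  64:3198
Giant step factor: 37^(-65) ≡ 3951 (mod 4129).
Scan 2490·3951^i mod 4129 for i = 0, 1, …:
  i=0: 2490   i=1: 2712   i=2: 357   i=3: 2518
  i=4: 1857   i=5: 3903   i=6: 3067   i=7: 3231
  i=8: 2942   i=9: 707     …   i=15: 2345
  i=16: 3748
Match at i=16, j=39: x = 16·65 + 39 = 1079.

1079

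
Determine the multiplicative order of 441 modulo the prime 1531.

The order of 441 must divide p − 1 = 1530 = 2 · 3^2 · 5 · 17.
Divisors: 1, 2, 3, 5, 6, 9, 10, 15, 17, 18, 30, 34, 45, 51, 85, 90, 102, 153, 170, 255, 306, 510, 765, 1530.
Check each in increasing order: 441^1 ≡ 441;  441^2 ≡ 44;  441^3 ≡ 1032;  441^5 ≡ 1009;  441^6 ≡ 979;  441^9 ≡ 1399;  441^10 ≡ 1497;  441^15 ≡ 907;  441^17 ≡ 102;  441^18 ≡ 583;  441^30 ≡ 502;  441^34 ≡ 1218;  441^45 ≡ 607;  441^51 ≡ 225;  441^85 ≡ 1.
Smallest exponent giving 1 is 85.

85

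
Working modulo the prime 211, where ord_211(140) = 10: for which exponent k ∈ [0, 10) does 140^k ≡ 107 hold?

4

Successive powers of 140 modulo 211:
  140^0=1  140^1=140  140^2=188  140^3=156  140^4=107
So 140^4 ≡ 107 (mod 211), giving k = 4.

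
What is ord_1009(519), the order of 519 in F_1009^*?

The order of 519 must divide p − 1 = 1008 = 2^4 · 3^2 · 7.
Divisors: 1, 2, 3, 4, 6, 7, 8, 9, 12, 14, 16, 18, 21, 24, 28, 36, 42, 48, 56, 63, 72, 84, 112, 126, 144, 168, 252, 336, 504, 1008.
Check each in increasing order: 519^1 ≡ 519;  519^2 ≡ 967;  519^3 ≡ 400;  519^4 ≡ 755;  519^6 ≡ 578;  519^7 ≡ 309;  519^8 ≡ 949;  519^9 ≡ 139;  519^12 ≡ 105;  519^14 ≡ 635;  519^16 ≡ 573;  519^18 ≡ 150;  519^21 ≡ 469;  519^24 ≡ 935;  519^28 ≡ 634;  519^36 ≡ 302;  519^42 ≡ 1008;  519^48 ≡ 431;  519^56 ≡ 374;  519^63 ≡ 540;  519^72 ≡ 394;  519^84 ≡ 1.
Smallest exponent giving 1 is 84.

84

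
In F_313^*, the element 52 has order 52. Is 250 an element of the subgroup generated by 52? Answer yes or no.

no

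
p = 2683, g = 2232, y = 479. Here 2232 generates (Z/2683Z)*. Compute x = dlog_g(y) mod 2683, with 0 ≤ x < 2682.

2197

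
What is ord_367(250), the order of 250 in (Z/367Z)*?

The order of 250 must divide p − 1 = 366 = 2 · 3 · 61.
Divisors: 1, 2, 3, 6, 61, 122, 183, 366.
Check each in increasing order: 250^1 ≡ 250;  250^2 ≡ 110;  250^3 ≡ 342;  250^6 ≡ 258;  250^61 ≡ 284;  250^122 ≡ 283;  250^183 ≡ 366;  250^366 ≡ 1.
Smallest exponent giving 1 is 366.

366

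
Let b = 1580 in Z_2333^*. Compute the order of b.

The order of 1580 must divide p − 1 = 2332 = 2^2 · 11 · 53.
Divisors: 1, 2, 4, 11, 22, 44, 53, 106, 212, 583, 1166, 2332.
Check each in increasing order: 1580^1 ≡ 1580;  1580^2 ≡ 90;  1580^4 ≡ 1101;  1580^11 ≡ 1049;  1580^22 ≡ 1558;  1580^44 ≡ 1044;  1580^53 ≡ 970;  1580^106 ≡ 701;  1580^212 ≡ 1471;  1580^583 ≡ 2225;  1580^1166 ≡ 2332;  1580^2332 ≡ 1.
Smallest exponent giving 1 is 2332.

2332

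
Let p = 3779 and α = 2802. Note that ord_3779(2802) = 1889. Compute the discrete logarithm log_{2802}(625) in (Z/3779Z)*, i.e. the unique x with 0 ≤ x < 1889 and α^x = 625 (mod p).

217

Baby-step giant-step with m = ceil(sqrt(1889)) = 44.
Baby table (2802^j mod 3779 for j=0..43):
  0:1  1:2802  2:2221  3:3008  4:1246  5:3275  6:1138  7:2979
  8:3126  9:3109  10:823  11:856  12:2626  13:339  14:1349  15:898
  16:3161  17:2925  18:2978  19:324  20:888  21:1594  22:3389  23:3130
  24:2980  25:2149  26:1551  27:52  28:2102  29:2122  30:1477  31:549
  32:245  33:2491  34:3748  35:55  36:2950  37:1227  38:2943  39:508
  40:2512  41:2126  42:1348  43:1875
Giant step factor: 2802^(-44) ≡ 3381 (mod 3779).
Scan 625·3381^i mod 3779 for i = 0, 1, …:
  i=0: 625   i=1: 664   i=2: 258   i=3: 3128
  i=4: 2126
Match at i=4, j=41: x = 4·44 + 41 = 217.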